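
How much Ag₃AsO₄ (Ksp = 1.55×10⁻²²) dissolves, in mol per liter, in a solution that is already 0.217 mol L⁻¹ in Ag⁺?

Ag₃AsO₄(s) ⇌ 3 Ag⁺(aq) + AsO₄³⁻(aq)
The solution already contains Ag⁺ at 0.217 mol L⁻¹. Let s be the molar solubility of Ag₃AsO₄.
[Ag⁺] ≈ 0.217 mol L⁻¹ (common ion dominates); [AsO₄³⁻] = s.
Ksp = [Ag⁺]^3[AsO₄³⁻] = (0.217)^3s
s = 1.55×10⁻²² / (0.217)^3 = 1.52×10⁻²⁰
s = 1.52×10⁻²⁰ mol L⁻¹

1.52×10⁻²⁰ M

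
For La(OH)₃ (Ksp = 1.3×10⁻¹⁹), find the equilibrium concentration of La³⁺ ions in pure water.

La(OH)₃(s) ⇌ La³⁺(aq) + 3 OH⁻(aq)
For each mole of La(OH)₃ that dissolves per liter, [La³⁺] = s and [OH⁻] = 3s; let s denote this solubility.
Ksp = [La³⁺][OH⁻]^3 = s · (3s)^3 = 27s^4 = 1.3×10⁻¹⁹
s = 8.3×10⁻⁶ M
[La³⁺] = s = 8.3×10⁻⁶ M

8.3×10⁻⁶ M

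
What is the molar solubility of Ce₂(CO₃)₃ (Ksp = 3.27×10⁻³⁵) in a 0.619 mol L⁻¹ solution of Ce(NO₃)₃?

1.47×10⁻¹² M

Ce₂(CO₃)₃(s) ⇌ 2 Ce³⁺(aq) + 3 CO₃²⁻(aq)
With Ce³⁺ already at 0.619 mol L⁻¹ and s small, take [Ce³⁺] ≈ 0.619 mol L⁻¹ and [CO₃²⁻] = 3s.
Ksp = [Ce³⁺]^2[CO₃²⁻]^3 = (0.619)^2(3s)^3
(3s)^3 = 3.27×10⁻³⁵ / (0.619)^2 = 8.53×10⁻³⁵
s = 1.47×10⁻¹² mol L⁻¹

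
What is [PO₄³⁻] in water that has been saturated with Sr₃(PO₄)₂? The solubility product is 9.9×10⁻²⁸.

Sr₃(PO₄)₂(s) ⇌ 3 Sr²⁺(aq) + 2 PO₄³⁻(aq)
Call the molar solubility s, so that [Sr²⁺] = 3s and [PO₄³⁻] = 2s.
Ksp = [Sr²⁺]^3[PO₄³⁻]^2 = (3s)^3 · (2s)^2 = 108s^5 = 9.9×10⁻²⁸
s = 1.6×10⁻⁶ mol/L
[PO₄³⁻] = 2s = 3.1×10⁻⁶ mol/L

3.1×10⁻⁶ M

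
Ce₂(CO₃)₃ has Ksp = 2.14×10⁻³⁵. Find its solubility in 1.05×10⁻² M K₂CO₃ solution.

Ce₂(CO₃)₃(s) ⇌ 2 Ce³⁺(aq) + 3 CO₃²⁻(aq)
CO₃²⁻ is already present at 1.05×10⁻² M. If s mol/L of Ce₂(CO₃)₃ dissolves, [Ce³⁺] = 2s while [CO₃²⁻] ≈ 1.05×10⁻² M.
Ksp = [Ce³⁺]^2[CO₃²⁻]^3 = (2s)^2(1.05×10⁻²)^3
(2s)^2 = 2.14×10⁻³⁵ / (1.05×10⁻²)^3 = 1.85×10⁻²⁹
s = 2.15×10⁻¹⁵ M

2.15×10⁻¹⁵ M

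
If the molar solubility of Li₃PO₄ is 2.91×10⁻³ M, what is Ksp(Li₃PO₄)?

Ksp = 1.94×10⁻⁹

Li₃PO₄(s) ⇌ 3 Li⁺(aq) + PO₄³⁻(aq)
For each mole of Li₃PO₄ that dissolves per liter, [Li⁺] = 3s and [PO₄³⁻] = s; let s denote this solubility.
Ksp = [Li⁺]^3[PO₄³⁻] = (3s)^3 · s = 27s^4
Ksp = 27 × (2.91×10⁻³)^4 = 1.94×10⁻⁹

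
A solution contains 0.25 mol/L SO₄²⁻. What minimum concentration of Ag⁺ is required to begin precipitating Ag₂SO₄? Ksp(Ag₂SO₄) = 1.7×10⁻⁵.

The threshold for precipitation is Q = Ksp.
Ag₂SO₄(s) ⇌ 2 Ag⁺(aq) + SO₄²⁻(aq)
Ksp = [Ag⁺]^2[SO₄²⁻] = [Ag⁺]^2(0.25)
[Ag⁺]^2 = 1.7×10⁻⁵ / (0.25) = 6.8×10⁻⁵
[Ag⁺] = 8.2×10⁻³ mol/L

8.2×10⁻³ M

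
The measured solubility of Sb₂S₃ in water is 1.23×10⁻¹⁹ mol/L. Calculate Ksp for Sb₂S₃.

Ksp = 3.04×10⁻⁹³

Sb₂S₃(s) ⇌ 2 Sb³⁺(aq) + 3 S²⁻(aq)
Call the molar solubility s, so that [Sb³⁺] = 2s and [S²⁻] = 3s.
Ksp = [Sb³⁺]^2[S²⁻]^3 = (2s)^2 · (3s)^3 = 108s^5
Ksp = 108 × (1.23×10⁻¹⁹)^5 = 3.04×10⁻⁹³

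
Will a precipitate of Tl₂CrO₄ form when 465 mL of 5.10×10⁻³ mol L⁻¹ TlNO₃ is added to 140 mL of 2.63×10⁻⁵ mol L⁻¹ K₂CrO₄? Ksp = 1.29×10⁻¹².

Yes

After mixing, V = 465 mL + 140 mL = 605 mL.
[Tl⁺] = (5.10×10⁻³)(465)/605 = 3.92×10⁻³ mol L⁻¹
[CrO₄²⁻] = (2.63×10⁻⁵)(140)/605 = 6.09×10⁻⁶ mol L⁻¹
Q = [Tl⁺]^2[CrO₄²⁻] = 9.35×10⁻¹¹
Q = 9.35×10⁻¹¹ > Ksp = 1.29×10⁻¹², so the solution is supersaturated and Tl₂CrO₄ precipitates.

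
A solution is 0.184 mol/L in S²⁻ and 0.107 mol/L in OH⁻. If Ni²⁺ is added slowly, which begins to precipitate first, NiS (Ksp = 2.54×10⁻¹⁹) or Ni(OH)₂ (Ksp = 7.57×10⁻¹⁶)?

A salt starts to precipitate once the ion product Q reaches its Ksp.
For NiS: [Ni²⁺] = (Ksp/[S²⁻]) = 1.38×10⁻¹⁸ mol/L
For Ni(OH)₂: [Ni²⁺] = (Ksp/[OH⁻]^2) = 6.61×10⁻¹⁴ mol/L
The smaller threshold [Ni²⁺] is reached first, so NiS precipitates first.

NiS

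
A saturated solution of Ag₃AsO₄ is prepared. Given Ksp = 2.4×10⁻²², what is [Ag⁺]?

5.2×10⁻⁶ M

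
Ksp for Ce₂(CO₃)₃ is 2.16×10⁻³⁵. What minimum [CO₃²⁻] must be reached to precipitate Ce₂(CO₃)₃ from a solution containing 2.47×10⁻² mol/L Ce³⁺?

3.28×10⁻¹¹ M

Each salt precipitates once Q = Ksp for that salt.
Ce₂(CO₃)₃(s) ⇌ 2 Ce³⁺(aq) + 3 CO₃²⁻(aq)
Ksp = [Ce³⁺]^2[CO₃²⁻]^3 = [CO₃²⁻]^3(2.47×10⁻²)^2
[CO₃²⁻]^3 = 2.16×10⁻³⁵ / (2.47×10⁻²)^2 = 3.54×10⁻³²
[CO₃²⁻] = 3.28×10⁻¹¹ mol/L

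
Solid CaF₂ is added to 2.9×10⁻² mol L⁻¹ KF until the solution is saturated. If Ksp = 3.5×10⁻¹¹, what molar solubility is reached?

CaF₂(s) ⇌ Ca²⁺(aq) + 2 F⁻(aq)
F⁻ is already present at 2.9×10⁻² mol L⁻¹. If s mol/L of CaF₂ dissolves, [Ca²⁺] = s while [F⁻] ≈ 2.9×10⁻² mol L⁻¹.
Ksp = [Ca²⁺][F⁻]^2 = s(2.9×10⁻²)^2
s = 3.5×10⁻¹¹ / (2.9×10⁻²)^2 = 4.2×10⁻⁸
s = 4.2×10⁻⁸ mol L⁻¹

4.2×10⁻⁸ M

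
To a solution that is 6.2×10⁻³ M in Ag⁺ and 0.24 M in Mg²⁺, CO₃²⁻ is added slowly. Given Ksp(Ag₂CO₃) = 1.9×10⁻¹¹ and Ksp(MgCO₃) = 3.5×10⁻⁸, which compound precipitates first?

Precipitation of each salt begins when its ion product equals Ksp.
For Ag₂CO₃: [CO₃²⁻] = (Ksp/[Ag⁺]^2) = 4.9×10⁻⁷ M
For MgCO₃: [CO₃²⁻] = (Ksp/[Mg²⁺]) = 1.5×10⁻⁷ M
MgCO₃ requires the lower [CO₃²⁻], so it precipitates first.

MgCO₃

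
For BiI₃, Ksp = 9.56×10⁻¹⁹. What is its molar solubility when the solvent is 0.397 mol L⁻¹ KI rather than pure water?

1.53×10⁻¹⁷ M

BiI₃(s) ⇌ Bi³⁺(aq) + 3 I⁻(aq)
I⁻ is already present at 0.397 mol L⁻¹. If s mol/L of BiI₃ dissolves, [Bi³⁺] = s while [I⁻] ≈ 0.397 mol L⁻¹.
Ksp = [Bi³⁺][I⁻]^3 = s(0.397)^3
s = 9.56×10⁻¹⁹ / (0.397)^3 = 1.53×10⁻¹⁷
s = 1.53×10⁻¹⁷ mol L⁻¹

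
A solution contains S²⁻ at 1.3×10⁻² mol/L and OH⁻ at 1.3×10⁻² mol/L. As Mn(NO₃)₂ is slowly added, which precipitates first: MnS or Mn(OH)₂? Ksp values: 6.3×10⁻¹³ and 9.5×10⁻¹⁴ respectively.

MnS

Precipitation begins when Q = Ksp.
For MnS: [Mn²⁺] = (Ksp/[S²⁻]) = 4.8×10⁻¹¹ mol/L
For Mn(OH)₂: [Mn²⁺] = (Ksp/[OH⁻]^2) = 5.6×10⁻¹⁰ mol/L
The smaller threshold [Mn²⁺] is reached first, so MnS precipitates first.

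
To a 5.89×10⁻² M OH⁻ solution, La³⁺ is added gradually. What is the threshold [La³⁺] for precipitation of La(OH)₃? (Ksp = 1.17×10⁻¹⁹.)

The threshold for precipitation is Q = Ksp.
La(OH)₃(s) ⇌ La³⁺(aq) + 3 OH⁻(aq)
Ksp = [La³⁺][OH⁻]^3 = [La³⁺](5.89×10⁻²)^3
[La³⁺] = 1.17×10⁻¹⁹ / (5.89×10⁻²)^3 = 5.73×10⁻¹⁶
[La³⁺] = 5.73×10⁻¹⁶ M

5.73×10⁻¹⁶ M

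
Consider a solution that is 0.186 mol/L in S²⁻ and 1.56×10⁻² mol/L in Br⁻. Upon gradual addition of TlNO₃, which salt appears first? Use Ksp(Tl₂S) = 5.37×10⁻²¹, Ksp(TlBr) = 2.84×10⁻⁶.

Tl₂S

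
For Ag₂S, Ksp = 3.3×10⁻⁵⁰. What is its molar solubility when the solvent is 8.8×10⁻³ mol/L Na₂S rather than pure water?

Ag₂S(s) ⇌ 2 Ag⁺(aq) + S²⁻(aq)
Let s be the solubility of Ag₂S here. The common ion gives [S²⁻] ≈ 8.8×10⁻³ mol/L, and [Ag⁺] = 2s.
Ksp = [Ag⁺]^2[S²⁻] = (2s)^2(8.8×10⁻³)
(2s)^2 = 3.3×10⁻⁵⁰ / (8.8×10⁻³) = 3.8×10⁻⁴⁸
s = 9.7×10⁻²⁵ mol/L

9.7×10⁻²⁵ M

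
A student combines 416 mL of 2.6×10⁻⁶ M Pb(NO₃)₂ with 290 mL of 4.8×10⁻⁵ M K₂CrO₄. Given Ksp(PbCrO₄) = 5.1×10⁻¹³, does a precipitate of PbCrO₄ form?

Yes

After mixing, V = 416 mL + 290 mL = 706 mL.
[Pb²⁺] = (2.6×10⁻⁶)(416)/706 = 1.5×10⁻⁶ M
[CrO₄²⁻] = (4.8×10⁻⁵)(290)/706 = 2.0×10⁻⁵ M
Q = [Pb²⁺][CrO₄²⁻] = 3.0×10⁻¹¹
Q = 3.0×10⁻¹¹ > Ksp = 5.1×10⁻¹³, so the solution is supersaturated and PbCrO₄ precipitates.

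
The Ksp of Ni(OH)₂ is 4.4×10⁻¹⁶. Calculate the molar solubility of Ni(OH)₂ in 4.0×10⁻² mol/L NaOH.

2.8×10⁻¹³ M

Ni(OH)₂(s) ⇌ Ni²⁺(aq) + 2 OH⁻(aq)
Let s be the solubility of Ni(OH)₂ here. The common ion gives [OH⁻] ≈ 4.0×10⁻² mol/L, and [Ni²⁺] = s.
Ksp = [Ni²⁺][OH⁻]^2 = s(4.0×10⁻²)^2
s = 4.4×10⁻¹⁶ / (4.0×10⁻²)^2 = 2.8×10⁻¹³
s = 2.8×10⁻¹³ mol/L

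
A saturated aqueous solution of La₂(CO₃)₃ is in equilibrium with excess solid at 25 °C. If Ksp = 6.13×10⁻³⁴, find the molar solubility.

8.93×10⁻⁸ M

La₂(CO₃)₃(s) ⇌ 2 La³⁺(aq) + 3 CO₃²⁻(aq)
With molar solubility s: [La³⁺] = 2s, [CO₃²⁻] = 3s.
Ksp = [La³⁺]^2[CO₃²⁻]^3 = (2s)^2 · (3s)^3 = 108s^5
108s^5 = 6.13×10⁻³⁴  ⇒  s^5 = 5.68×10⁻³⁶
s = 8.93×10⁻⁸ mol L⁻¹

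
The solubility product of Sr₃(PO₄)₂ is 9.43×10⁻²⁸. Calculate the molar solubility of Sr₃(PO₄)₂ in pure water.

Sr₃(PO₄)₂(s) ⇌ 3 Sr²⁺(aq) + 2 PO₄³⁻(aq)
With molar solubility s: [Sr²⁺] = 3s, [PO₄³⁻] = 2s.
Ksp = [Sr²⁺]^3[PO₄³⁻]^2 = (3s)^3 · (2s)^2 = 108s^5
108s^5 = 9.43×10⁻²⁸  ⇒  s^5 = 8.73×10⁻³⁰
Taking the 5th root, s = 1.54×10⁻⁶ mol/L.

1.54×10⁻⁶ M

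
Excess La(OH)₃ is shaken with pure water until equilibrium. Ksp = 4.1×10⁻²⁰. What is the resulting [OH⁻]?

1.9×10⁻⁵ M

La(OH)₃(s) ⇌ La³⁺(aq) + 3 OH⁻(aq)
With molar solubility s: [La³⁺] = s, [OH⁻] = 3s.
Ksp = [La³⁺][OH⁻]^3 = s · (3s)^3 = 27s^4 = 4.1×10⁻²⁰
s = 6.2×10⁻⁶ M
[OH⁻] = 3s = 1.9×10⁻⁵ M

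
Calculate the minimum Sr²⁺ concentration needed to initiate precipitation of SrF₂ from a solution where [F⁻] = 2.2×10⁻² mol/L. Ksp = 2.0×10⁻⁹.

4.1×10⁻⁶ M

The threshold for precipitation is Q = Ksp.
SrF₂(s) ⇌ Sr²⁺(aq) + 2 F⁻(aq)
Ksp = [Sr²⁺][F⁻]^2 = [Sr²⁺](2.2×10⁻²)^2
[Sr²⁺] = 2.0×10⁻⁹ / (2.2×10⁻²)^2 = 4.1×10⁻⁶
[Sr²⁺] = 4.1×10⁻⁶ mol/L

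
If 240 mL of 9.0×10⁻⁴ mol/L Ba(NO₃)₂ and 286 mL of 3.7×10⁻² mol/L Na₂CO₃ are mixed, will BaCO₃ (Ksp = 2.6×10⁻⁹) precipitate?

The combined volume is 526 mL.
[Ba²⁺] = (9.0×10⁻⁴)(240)/526 = 4.1×10⁻⁴ mol/L
[CO₃²⁻] = (3.7×10⁻²)(286)/526 = 2.0×10⁻² mol/L
Q = [Ba²⁺][CO₃²⁻] = 8.3×10⁻⁶
Since Q (8.3×10⁻⁶) exceeds Ksp (2.6×10⁻⁹), BaCO₃ will precipitate.

Yes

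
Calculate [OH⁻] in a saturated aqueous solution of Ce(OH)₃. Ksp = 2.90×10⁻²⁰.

Ce(OH)₃(s) ⇌ Ce³⁺(aq) + 3 OH⁻(aq)
If s mol/L of Ce(OH)₃ dissolves, [Ce³⁺] = s and [OH⁻] = 3s.
Ksp = [Ce³⁺][OH⁻]^3 = s · (3s)^3 = 27s^4 = 2.90×10⁻²⁰
s = 5.72×10⁻⁶ M
[OH⁻] = 3s = 1.72×10⁻⁵ M

1.72×10⁻⁵ M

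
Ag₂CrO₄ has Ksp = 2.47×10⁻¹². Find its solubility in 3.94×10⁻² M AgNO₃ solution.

Ag₂CrO₄(s) ⇌ 2 Ag⁺(aq) + CrO₄²⁻(aq)
With Ag⁺ already at 3.94×10⁻² M and s small, take [Ag⁺] ≈ 3.94×10⁻² M and [CrO₄²⁻] = s.
Ksp = [Ag⁺]^2[CrO₄²⁻] = (3.94×10⁻²)^2s
s = 2.47×10⁻¹² / (3.94×10⁻²)^2 = 1.59×10⁻⁹
s = 1.59×10⁻⁹ M

1.59×10⁻⁹ M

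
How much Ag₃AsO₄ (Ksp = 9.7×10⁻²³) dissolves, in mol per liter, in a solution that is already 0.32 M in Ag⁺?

3.0×10⁻²¹ M

Ag₃AsO₄(s) ⇌ 3 Ag⁺(aq) + AsO₄³⁻(aq)
Let s be the solubility of Ag₃AsO₄ here. The common ion gives [Ag⁺] ≈ 0.32 M, and [AsO₄³⁻] = s.
Ksp = [Ag⁺]^3[AsO₄³⁻] = (0.32)^3s
s = 9.7×10⁻²³ / (0.32)^3 = 3.0×10⁻²¹
s = 3.0×10⁻²¹ M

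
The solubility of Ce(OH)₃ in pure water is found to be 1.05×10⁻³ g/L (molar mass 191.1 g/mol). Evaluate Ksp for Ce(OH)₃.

s = (1.05×10⁻³ g L⁻¹)/(191.1 g mol⁻¹) = 5.4945×10⁻⁶ M
Ce(OH)₃(s) ⇌ Ce³⁺(aq) + 3 OH⁻(aq)
If s mol/L of Ce(OH)₃ dissolves, [Ce³⁺] = s and [OH⁻] = 3s.
Ksp = [Ce³⁺][OH⁻]^3 = s · (3s)^3 = 27s^4
Ksp = 27 × (5.4945×10⁻⁶)^4 = 2.46×10⁻²⁰

Ksp = 2.46×10⁻²⁰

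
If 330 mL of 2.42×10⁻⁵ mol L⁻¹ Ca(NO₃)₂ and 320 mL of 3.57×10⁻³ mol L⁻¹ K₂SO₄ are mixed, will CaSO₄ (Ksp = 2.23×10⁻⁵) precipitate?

No

After mixing, V = 330 mL + 320 mL = 650 mL.
[Ca²⁺] = (2.42×10⁻⁵)(330)/650 = 1.23×10⁻⁵ mol L⁻¹
[SO₄²⁻] = (3.57×10⁻³)(320)/650 = 1.76×10⁻³ mol L⁻¹
Q = [Ca²⁺][SO₄²⁻] = 2.16×10⁻⁸
Q = 2.16×10⁻⁸ < Ksp = 2.23×10⁻⁵, so the solution is unsaturated and no precipitate forms.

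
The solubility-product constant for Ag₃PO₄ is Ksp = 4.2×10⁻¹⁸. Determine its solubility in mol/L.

2.0×10⁻⁵ M

Ag₃PO₄(s) ⇌ 3 Ag⁺(aq) + PO₄³⁻(aq)
Let s be the molar solubility. Then [Ag⁺] = 3s and [PO₄³⁻] = s.
Ksp = [Ag⁺]^3[PO₄³⁻] = (3s)^3 · s = 27s^4
27s^4 = 4.2×10⁻¹⁸  ⇒  s^4 = 1.6×10⁻¹⁹
s = 2.0×10⁻⁵ M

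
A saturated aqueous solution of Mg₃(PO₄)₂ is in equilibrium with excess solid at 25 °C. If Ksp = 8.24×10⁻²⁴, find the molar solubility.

Mg₃(PO₄)₂(s) ⇌ 3 Mg²⁺(aq) + 2 PO₄³⁻(aq)
If s mol/L of Mg₃(PO₄)₂ dissolves, [Mg²⁺] = 3s and [PO₄³⁻] = 2s.
Ksp = [Mg²⁺]^3[PO₄³⁻]^2 = (3s)^3 · (2s)^2 = 108s^5
108s^5 = 8.24×10⁻²⁴  ⇒  s^5 = 7.63×10⁻²⁶
Taking the 5th root, s = 9.47×10⁻⁶ M.

9.47×10⁻⁶ M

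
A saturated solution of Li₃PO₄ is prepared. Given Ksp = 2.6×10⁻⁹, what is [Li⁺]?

9.4×10⁻³ M

Li₃PO₄(s) ⇌ 3 Li⁺(aq) + PO₄³⁻(aq)
For each mole of Li₃PO₄ that dissolves per liter, [Li⁺] = 3s and [PO₄³⁻] = s; let s denote this solubility.
Ksp = [Li⁺]^3[PO₄³⁻] = (3s)^3 · s = 27s^4 = 2.6×10⁻⁹
s = 3.1×10⁻³ mol L⁻¹
[Li⁺] = 3s = 9.4×10⁻³ mol L⁻¹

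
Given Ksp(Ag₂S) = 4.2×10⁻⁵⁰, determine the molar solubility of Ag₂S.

2.2×10⁻¹⁷ M

Ag₂S(s) ⇌ 2 Ag⁺(aq) + S²⁻(aq)
With molar solubility s: [Ag⁺] = 2s, [S²⁻] = s.
Ksp = [Ag⁺]^2[S²⁻] = (2s)^2 · s = 4s^3
4s^3 = 4.2×10⁻⁵⁰  ⇒  s^3 = 1.1×10⁻⁵⁰
s = (1.1×10⁻⁵⁰)^(1/3) = 2.2×10⁻¹⁷ mol/L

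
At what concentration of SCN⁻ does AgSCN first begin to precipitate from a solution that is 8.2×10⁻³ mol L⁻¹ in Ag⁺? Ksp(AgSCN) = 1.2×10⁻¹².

Precipitation of each salt begins when its ion product equals Ksp.
AgSCN(s) ⇌ Ag⁺(aq) + SCN⁻(aq)
Ksp = [Ag⁺][SCN⁻] = [SCN⁻](8.2×10⁻³)
[SCN⁻] = 1.2×10⁻¹² / (8.2×10⁻³) = 1.5×10⁻¹⁰
[SCN⁻] = 1.5×10⁻¹⁰ mol L⁻¹

1.5×10⁻¹⁰ M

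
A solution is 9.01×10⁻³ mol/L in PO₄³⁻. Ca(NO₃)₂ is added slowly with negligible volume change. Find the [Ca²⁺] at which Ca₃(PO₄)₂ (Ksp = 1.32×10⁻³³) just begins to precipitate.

Each salt precipitates once Q = Ksp for that salt.
Ca₃(PO₄)₂(s) ⇌ 3 Ca²⁺(aq) + 2 PO₄³⁻(aq)
Ksp = [Ca²⁺]^3[PO₄³⁻]^2 = [Ca²⁺]^3(9.01×10⁻³)^2
[Ca²⁺]^3 = 1.32×10⁻³³ / (9.01×10⁻³)^2 = 1.63×10⁻²⁹
[Ca²⁺] = 2.53×10⁻¹⁰ mol/L

2.53×10⁻¹⁰ M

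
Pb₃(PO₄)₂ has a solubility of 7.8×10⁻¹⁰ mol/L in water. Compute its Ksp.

Ksp = 3.1×10⁻⁴⁴

Pb₃(PO₄)₂(s) ⇌ 3 Pb²⁺(aq) + 2 PO₄³⁻(aq)
For each mole of Pb₃(PO₄)₂ that dissolves per liter, [Pb²⁺] = 3s and [PO₄³⁻] = 2s; let s denote this solubility.
Ksp = [Pb²⁺]^3[PO₄³⁻]^2 = (3s)^3 · (2s)^2 = 108s^5
Ksp = 108 × (7.8×10⁻¹⁰)^5 = 3.1×10⁻⁴⁴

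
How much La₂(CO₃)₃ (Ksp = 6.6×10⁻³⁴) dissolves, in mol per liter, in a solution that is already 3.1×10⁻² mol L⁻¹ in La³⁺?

2.9×10⁻¹¹ M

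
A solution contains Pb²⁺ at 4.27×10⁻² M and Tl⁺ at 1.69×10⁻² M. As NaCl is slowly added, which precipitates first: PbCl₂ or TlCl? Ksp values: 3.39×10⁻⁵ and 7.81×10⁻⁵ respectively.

TlCl

Each salt precipitates once Q = Ksp for that salt.
For PbCl₂: [Cl⁻] = (Ksp/[Pb²⁺])^(1/2) = 2.82×10⁻² M
For TlCl: [Cl⁻] = (Ksp/[Tl⁺]) = 4.62×10⁻³ M
TlCl requires the lower [Cl⁻], so it precipitates first.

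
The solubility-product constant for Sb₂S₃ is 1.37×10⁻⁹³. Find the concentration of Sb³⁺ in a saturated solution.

2.10×10⁻¹⁹ M

Sb₂S₃(s) ⇌ 2 Sb³⁺(aq) + 3 S²⁻(aq)
With molar solubility s: [Sb³⁺] = 2s, [S²⁻] = 3s.
Ksp = [Sb³⁺]^2[S²⁻]^3 = (2s)^2 · (3s)^3 = 108s^5 = 1.37×10⁻⁹³
s = 1.05×10⁻¹⁹ M
[Sb³⁺] = 2s = 2.10×10⁻¹⁹ M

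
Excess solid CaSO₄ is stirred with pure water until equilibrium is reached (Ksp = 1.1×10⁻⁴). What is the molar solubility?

1.0×10⁻² M

CaSO₄(s) ⇌ Ca²⁺(aq) + SO₄²⁻(aq)
Call the molar solubility s, so that [Ca²⁺] = s and [SO₄²⁻] = s.
Ksp = [Ca²⁺][SO₄²⁻] = s · s = s^2
s^2 = 1.1×10⁻⁴
s = 1.0×10⁻² M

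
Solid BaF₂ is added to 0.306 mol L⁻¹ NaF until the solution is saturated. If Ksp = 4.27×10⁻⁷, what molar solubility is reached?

BaF₂(s) ⇌ Ba²⁺(aq) + 2 F⁻(aq)
Let s be the solubility of BaF₂ here. The common ion gives [F⁻] ≈ 0.306 mol L⁻¹, and [Ba²⁺] = s.
Ksp = [Ba²⁺][F⁻]^2 = s(0.306)^2
s = 4.27×10⁻⁷ / (0.306)^2 = 4.56×10⁻⁶
s = 4.56×10⁻⁶ mol L⁻¹

4.56×10⁻⁶ M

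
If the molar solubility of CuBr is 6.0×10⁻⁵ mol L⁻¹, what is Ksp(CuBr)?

CuBr(s) ⇌ Cu⁺(aq) + Br⁻(aq)
Let s be the molar solubility. Then [Cu⁺] = s and [Br⁻] = s.
Ksp = [Cu⁺][Br⁻] = s · s = s^2
Ksp = (6.0×10⁻⁵)^2 = 3.6×10⁻⁹

Ksp = 3.6×10⁻⁹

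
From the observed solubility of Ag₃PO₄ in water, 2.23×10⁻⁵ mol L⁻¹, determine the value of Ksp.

Ksp = 6.68×10⁻¹⁸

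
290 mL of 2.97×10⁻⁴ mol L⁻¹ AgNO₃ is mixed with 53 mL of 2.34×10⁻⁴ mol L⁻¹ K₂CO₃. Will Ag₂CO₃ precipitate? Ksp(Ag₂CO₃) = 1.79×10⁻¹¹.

No

The combined volume is 343 mL.
[Ag⁺] = (2.97×10⁻⁴)(290)/343 = 2.51×10⁻⁴ mol L⁻¹
[CO₃²⁻] = (2.34×10⁻⁴)(53)/343 = 3.62×10⁻⁵ mol L⁻¹
Q = [Ag⁺]^2[CO₃²⁻] = 2.28×10⁻¹²
Q = 2.28×10⁻¹² < Ksp = 1.79×10⁻¹¹, so the solution is unsaturated and no precipitate forms.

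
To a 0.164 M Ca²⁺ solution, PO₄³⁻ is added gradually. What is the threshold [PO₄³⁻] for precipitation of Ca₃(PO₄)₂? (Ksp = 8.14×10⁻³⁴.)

Each salt precipitates once Q = Ksp for that salt.
Ca₃(PO₄)₂(s) ⇌ 3 Ca²⁺(aq) + 2 PO₄³⁻(aq)
Ksp = [Ca²⁺]^3[PO₄³⁻]^2 = [PO₄³⁻]^2(0.164)^3
[PO₄³⁻]^2 = 8.14×10⁻³⁴ / (0.164)^3 = 1.85×10⁻³¹
[PO₄³⁻] = 4.30×10⁻¹⁶ M

4.30×10⁻¹⁶ M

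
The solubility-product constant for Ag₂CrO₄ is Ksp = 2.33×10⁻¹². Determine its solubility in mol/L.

Ag₂CrO₄(s) ⇌ 2 Ag⁺(aq) + CrO₄²⁻(aq)
Let s be the molar solubility. Then [Ag⁺] = 2s and [CrO₄²⁻] = s.
Ksp = [Ag⁺]^2[CrO₄²⁻] = (2s)^2 · s = 4s^3
4s^3 = 2.33×10⁻¹²  ⇒  s^3 = 5.83×10⁻¹³
s = (5.83×10⁻¹³)^(1/3) = 8.35×10⁻⁵ mol L⁻¹

8.35×10⁻⁵ M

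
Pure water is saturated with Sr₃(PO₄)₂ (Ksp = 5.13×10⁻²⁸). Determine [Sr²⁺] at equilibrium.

4.10×10⁻⁶ M

Sr₃(PO₄)₂(s) ⇌ 3 Sr²⁺(aq) + 2 PO₄³⁻(aq)
Call the molar solubility s, so that [Sr²⁺] = 3s and [PO₄³⁻] = 2s.
Ksp = [Sr²⁺]^3[PO₄³⁻]^2 = (3s)^3 · (2s)^2 = 108s^5 = 5.13×10⁻²⁸
s = 1.37×10⁻⁶ mol L⁻¹
[Sr²⁺] = 3s = 4.10×10⁻⁶ mol L⁻¹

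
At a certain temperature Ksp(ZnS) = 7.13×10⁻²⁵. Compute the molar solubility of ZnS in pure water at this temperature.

ZnS(s) ⇌ Zn²⁺(aq) + S²⁻(aq)
If s mol/L of ZnS dissolves, [Zn²⁺] = s and [S²⁻] = s.
Ksp = [Zn²⁺][S²⁻] = s · s = s^2
s^2 = 7.13×10⁻²⁵
Taking the 2nd root, s = 8.44×10⁻¹³ mol/L.

8.44×10⁻¹³ M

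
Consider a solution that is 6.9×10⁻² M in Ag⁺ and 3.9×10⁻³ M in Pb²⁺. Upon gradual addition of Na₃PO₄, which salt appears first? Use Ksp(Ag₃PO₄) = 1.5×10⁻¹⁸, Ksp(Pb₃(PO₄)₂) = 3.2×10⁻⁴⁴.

Each salt precipitates once Q = Ksp for that salt.
For Ag₃PO₄: [PO₄³⁻] = (Ksp/[Ag⁺]^3) = 4.6×10⁻¹⁵ M
For Pb₃(PO₄)₂: [PO₄³⁻] = (Ksp/[Pb²⁺]^3)^(1/2) = 7.3×10⁻¹⁹ M
Since Pb₃(PO₄)₂ needs less PO₄³⁻ to reach saturation, it precipitates first.

Pb₃(PO₄)₂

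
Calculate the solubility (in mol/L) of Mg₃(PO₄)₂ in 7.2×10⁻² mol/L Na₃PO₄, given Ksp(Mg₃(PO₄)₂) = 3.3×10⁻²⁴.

2.9×10⁻⁸ M

Mg₃(PO₄)₂(s) ⇌ 3 Mg²⁺(aq) + 2 PO₄³⁻(aq)
With PO₄³⁻ already at 7.2×10⁻² mol/L and s small, take [PO₄³⁻] ≈ 7.2×10⁻² mol/L and [Mg²⁺] = 3s.
Ksp = [Mg²⁺]^3[PO₄³⁻]^2 = (3s)^3(7.2×10⁻²)^2
(3s)^3 = 3.3×10⁻²⁴ / (7.2×10⁻²)^2 = 6.4×10⁻²²
s = 2.9×10⁻⁸ mol/L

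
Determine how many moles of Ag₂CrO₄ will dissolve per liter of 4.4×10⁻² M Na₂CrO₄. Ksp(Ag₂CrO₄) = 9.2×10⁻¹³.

Ag₂CrO₄(s) ⇌ 2 Ag⁺(aq) + CrO₄²⁻(aq)
The solution already contains CrO₄²⁻ at 4.4×10⁻² M. Let s be the molar solubility of Ag₂CrO₄.
[CrO₄²⁻] ≈ 4.4×10⁻² M (common ion dominates); [Ag⁺] = 2s.
Ksp = [Ag⁺]^2[CrO₄²⁻] = (2s)^2(4.4×10⁻²)
(2s)^2 = 9.2×10⁻¹³ / (4.4×10⁻²) = 2.1×10⁻¹¹
s = 2.3×10⁻⁶ M

2.3×10⁻⁶ M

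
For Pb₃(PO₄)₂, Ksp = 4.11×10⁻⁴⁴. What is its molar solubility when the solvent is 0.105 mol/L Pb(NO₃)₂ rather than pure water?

2.98×10⁻²¹ M

Pb₃(PO₄)₂(s) ⇌ 3 Pb²⁺(aq) + 2 PO₄³⁻(aq)
Let s be the solubility of Pb₃(PO₄)₂ here. The common ion gives [Pb²⁺] ≈ 0.105 mol/L, and [PO₄³⁻] = 2s.
Ksp = [Pb²⁺]^3[PO₄³⁻]^2 = (0.105)^3(2s)^2
(2s)^2 = 4.11×10⁻⁴⁴ / (0.105)^3 = 3.55×10⁻⁴¹
s = 2.98×10⁻²¹ mol/L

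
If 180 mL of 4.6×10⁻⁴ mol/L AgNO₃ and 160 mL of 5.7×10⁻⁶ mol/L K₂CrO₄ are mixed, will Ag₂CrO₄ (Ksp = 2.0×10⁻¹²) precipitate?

After mixing, V = 180 mL + 160 mL = 340 mL.
[Ag⁺] = (4.6×10⁻⁴)(180)/340 = 2.4×10⁻⁴ mol/L
[CrO₄²⁻] = (5.7×10⁻⁶)(160)/340 = 2.7×10⁻⁶ mol/L
Q = [Ag⁺]^2[CrO₄²⁻] = 1.6×10⁻¹³
Q = 1.6×10⁻¹³ < Ksp = 2.0×10⁻¹², so the solution is unsaturated and no precipitate forms.

No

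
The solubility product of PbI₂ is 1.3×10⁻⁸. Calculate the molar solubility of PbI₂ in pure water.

1.5×10⁻³ M

PbI₂(s) ⇌ Pb²⁺(aq) + 2 I⁻(aq)
If s mol/L of PbI₂ dissolves, [Pb²⁺] = s and [I⁻] = 2s.
Ksp = [Pb²⁺][I⁻]^2 = s · (2s)^2 = 4s^3
4s^3 = 1.3×10⁻⁸  ⇒  s^3 = 3.3×10⁻⁹
s = 1.5×10⁻³ mol L⁻¹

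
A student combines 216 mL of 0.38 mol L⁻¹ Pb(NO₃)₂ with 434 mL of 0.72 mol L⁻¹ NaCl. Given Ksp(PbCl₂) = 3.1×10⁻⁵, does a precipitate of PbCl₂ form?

Yes

Total volume after mixing = 216 + 434 = 650 mL.
[Pb²⁺] = (0.38)(216)/650 = 0.13 mol L⁻¹
[Cl⁻] = (0.72)(434)/650 = 0.48 mol L⁻¹
Q = [Pb²⁺][Cl⁻]^2 = 2.9×10⁻²
Q = 2.9×10⁻² > Ksp = 3.1×10⁻⁵, so the solution is supersaturated and PbCl₂ precipitates.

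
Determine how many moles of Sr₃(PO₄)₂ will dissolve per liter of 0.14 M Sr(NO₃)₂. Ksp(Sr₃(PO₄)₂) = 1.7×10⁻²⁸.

Sr₃(PO₄)₂(s) ⇌ 3 Sr²⁺(aq) + 2 PO₄³⁻(aq)
Sr²⁺ is already present at 0.14 M. If s mol/L of Sr₃(PO₄)₂ dissolves, [PO₄³⁻] = 2s while [Sr²⁺] ≈ 0.14 M.
Ksp = [Sr²⁺]^3[PO₄³⁻]^2 = (0.14)^3(2s)^2
(2s)^2 = 1.7×10⁻²⁸ / (0.14)^3 = 6.2×10⁻²⁶
s = 1.2×10⁻¹³ M

1.2×10⁻¹³ M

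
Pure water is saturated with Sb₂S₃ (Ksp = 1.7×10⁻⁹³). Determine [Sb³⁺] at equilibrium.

2.2×10⁻¹⁹ M

Sb₂S₃(s) ⇌ 2 Sb³⁺(aq) + 3 S²⁻(aq)
With molar solubility s: [Sb³⁺] = 2s, [S²⁻] = 3s.
Ksp = [Sb³⁺]^2[S²⁻]^3 = (2s)^2 · (3s)^3 = 108s^5 = 1.7×10⁻⁹³
s = 1.1×10⁻¹⁹ M
[Sb³⁺] = 2s = 2.2×10⁻¹⁹ M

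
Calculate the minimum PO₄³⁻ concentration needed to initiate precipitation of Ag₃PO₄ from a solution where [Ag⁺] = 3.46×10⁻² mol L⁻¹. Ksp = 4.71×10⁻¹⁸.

1.14×10⁻¹³ M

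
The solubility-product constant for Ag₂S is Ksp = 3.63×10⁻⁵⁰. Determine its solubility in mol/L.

Ag₂S(s) ⇌ 2 Ag⁺(aq) + S²⁻(aq)
Call the molar solubility s, so that [Ag⁺] = 2s and [S²⁻] = s.
Ksp = [Ag⁺]^2[S²⁻] = (2s)^2 · s = 4s^3
4s^3 = 3.63×10⁻⁵⁰  ⇒  s^3 = 9.08×10⁻⁵¹
s = 2.09×10⁻¹⁷ mol/L

2.09×10⁻¹⁷ M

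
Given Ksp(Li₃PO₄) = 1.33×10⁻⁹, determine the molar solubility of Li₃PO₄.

Li₃PO₄(s) ⇌ 3 Li⁺(aq) + PO₄³⁻(aq)
With molar solubility s: [Li⁺] = 3s, [PO₄³⁻] = s.
Ksp = [Li⁺]^3[PO₄³⁻] = (3s)^3 · s = 27s^4
27s^4 = 1.33×10⁻⁹  ⇒  s^4 = 4.93×10⁻¹¹
Taking the 4th root, s = 2.65×10⁻³ mol/L.

2.65×10⁻³ M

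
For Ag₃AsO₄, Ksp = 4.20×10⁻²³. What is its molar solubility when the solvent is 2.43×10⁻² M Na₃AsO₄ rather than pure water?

4.00×10⁻⁸ M

Ag₃AsO₄(s) ⇌ 3 Ag⁺(aq) + AsO₄³⁻(aq)
The solution already contains AsO₄³⁻ at 2.43×10⁻² M. Let s be the molar solubility of Ag₃AsO₄.
[AsO₄³⁻] ≈ 2.43×10⁻² M (common ion dominates); [Ag⁺] = 3s.
Ksp = [Ag⁺]^3[AsO₄³⁻] = (3s)^3(2.43×10⁻²)
(3s)^3 = 4.20×10⁻²³ / (2.43×10⁻²) = 1.73×10⁻²¹
s = 4.00×10⁻⁸ M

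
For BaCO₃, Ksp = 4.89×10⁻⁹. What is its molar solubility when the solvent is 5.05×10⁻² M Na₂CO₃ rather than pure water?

BaCO₃(s) ⇌ Ba²⁺(aq) + CO₃²⁻(aq)
The solution already contains CO₃²⁻ at 5.05×10⁻² M. Let s be the molar solubility of BaCO₃.
[CO₃²⁻] ≈ 5.05×10⁻² M (common ion dominates); [Ba²⁺] = s.
Ksp = [Ba²⁺][CO₃²⁻] = s(5.05×10⁻²)
s = 4.89×10⁻⁹ / (5.05×10⁻²) = 9.68×10⁻⁸
s = 9.68×10⁻⁸ M

9.68×10⁻⁸ M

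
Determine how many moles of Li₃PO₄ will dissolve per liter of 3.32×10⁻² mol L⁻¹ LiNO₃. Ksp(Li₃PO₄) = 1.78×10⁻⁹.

Li₃PO₄(s) ⇌ 3 Li⁺(aq) + PO₄³⁻(aq)
With Li⁺ already at 3.32×10⁻² mol L⁻¹ and s small, take [Li⁺] ≈ 3.32×10⁻² mol L⁻¹ and [PO₄³⁻] = s.
Ksp = [Li⁺]^3[PO₄³⁻] = (3.32×10⁻²)^3s
s = 1.78×10⁻⁹ / (3.32×10⁻²)^3 = 4.86×10⁻⁵
s = 4.86×10⁻⁵ mol L⁻¹

4.86×10⁻⁵ M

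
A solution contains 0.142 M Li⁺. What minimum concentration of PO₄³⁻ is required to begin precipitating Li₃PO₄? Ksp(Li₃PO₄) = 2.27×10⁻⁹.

7.93×10⁻⁷ M

Precipitation begins when Q = Ksp.
Li₃PO₄(s) ⇌ 3 Li⁺(aq) + PO₄³⁻(aq)
Ksp = [Li⁺]^3[PO₄³⁻] = [PO₄³⁻](0.142)^3
[PO₄³⁻] = 2.27×10⁻⁹ / (0.142)^3 = 7.93×10⁻⁷
[PO₄³⁻] = 7.93×10⁻⁷ M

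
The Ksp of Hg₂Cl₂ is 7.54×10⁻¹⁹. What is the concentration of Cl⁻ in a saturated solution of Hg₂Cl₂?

Hg₂Cl₂(s) ⇌ Hg₂²⁺(aq) + 2 Cl⁻(aq)
With molar solubility s: [Hg₂²⁺] = s, [Cl⁻] = 2s.
Ksp = [Hg₂²⁺][Cl⁻]^2 = s · (2s)^2 = 4s^3 = 7.54×10⁻¹⁹
s = 5.73×10⁻⁷ M
[Cl⁻] = 2s = 1.15×10⁻⁶ M

1.15×10⁻⁶ M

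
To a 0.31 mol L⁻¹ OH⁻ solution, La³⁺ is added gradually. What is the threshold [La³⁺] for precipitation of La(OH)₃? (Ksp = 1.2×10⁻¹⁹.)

4.0×10⁻¹⁸ M

Each salt precipitates once Q = Ksp for that salt.
La(OH)₃(s) ⇌ La³⁺(aq) + 3 OH⁻(aq)
Ksp = [La³⁺][OH⁻]^3 = [La³⁺](0.31)^3
[La³⁺] = 1.2×10⁻¹⁹ / (0.31)^3 = 4.0×10⁻¹⁸
[La³⁺] = 4.0×10⁻¹⁸ mol L⁻¹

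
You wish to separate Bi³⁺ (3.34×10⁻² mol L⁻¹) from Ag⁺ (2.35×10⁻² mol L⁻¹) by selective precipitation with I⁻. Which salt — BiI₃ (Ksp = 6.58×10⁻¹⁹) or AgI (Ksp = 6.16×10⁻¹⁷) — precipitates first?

AgI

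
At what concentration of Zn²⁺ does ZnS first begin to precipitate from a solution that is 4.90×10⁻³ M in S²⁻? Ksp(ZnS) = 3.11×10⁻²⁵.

Precipitation of each salt begins when its ion product equals Ksp.
ZnS(s) ⇌ Zn²⁺(aq) + S²⁻(aq)
Ksp = [Zn²⁺][S²⁻] = [Zn²⁺](4.90×10⁻³)
[Zn²⁺] = 3.11×10⁻²⁵ / (4.90×10⁻³) = 6.35×10⁻²³
[Zn²⁺] = 6.35×10⁻²³ M

6.35×10⁻²³ M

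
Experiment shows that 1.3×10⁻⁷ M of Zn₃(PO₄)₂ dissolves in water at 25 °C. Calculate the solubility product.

Zn₃(PO₄)₂(s) ⇌ 3 Zn²⁺(aq) + 2 PO₄³⁻(aq)
Let s be the molar solubility. Then [Zn²⁺] = 3s and [PO₄³⁻] = 2s.
Ksp = [Zn²⁺]^3[PO₄³⁻]^2 = (3s)^3 · (2s)^2 = 108s^5
Ksp = 108 × (1.3×10⁻⁷)^5 = 4.0×10⁻³³

Ksp = 4.0×10⁻³³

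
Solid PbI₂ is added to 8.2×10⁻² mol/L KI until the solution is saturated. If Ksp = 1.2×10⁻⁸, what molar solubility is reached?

PbI₂(s) ⇌ Pb²⁺(aq) + 2 I⁻(aq)
With I⁻ already at 8.2×10⁻² mol/L and s small, take [I⁻] ≈ 8.2×10⁻² mol/L and [Pb²⁺] = s.
Ksp = [Pb²⁺][I⁻]^2 = s(8.2×10⁻²)^2
s = 1.2×10⁻⁸ / (8.2×10⁻²)^2 = 1.8×10⁻⁶
s = 1.8×10⁻⁶ mol/L

1.8×10⁻⁶ M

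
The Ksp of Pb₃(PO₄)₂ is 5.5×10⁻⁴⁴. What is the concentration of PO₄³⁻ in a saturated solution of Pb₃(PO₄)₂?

Pb₃(PO₄)₂(s) ⇌ 3 Pb²⁺(aq) + 2 PO₄³⁻(aq)
With molar solubility s: [Pb²⁺] = 3s, [PO₄³⁻] = 2s.
Ksp = [Pb²⁺]^3[PO₄³⁻]^2 = (3s)^3 · (2s)^2 = 108s^5 = 5.5×10⁻⁴⁴
s = 8.7×10⁻¹⁰ M
[PO₄³⁻] = 2s = 1.7×10⁻⁹ M

1.7×10⁻⁹ M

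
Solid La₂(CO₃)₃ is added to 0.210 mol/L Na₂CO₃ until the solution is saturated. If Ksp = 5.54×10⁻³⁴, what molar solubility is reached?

La₂(CO₃)₃(s) ⇌ 2 La³⁺(aq) + 3 CO₃²⁻(aq)
With CO₃²⁻ already at 0.210 mol/L and s small, take [CO₃²⁻] ≈ 0.210 mol/L and [La³⁺] = 2s.
Ksp = [La³⁺]^2[CO₃²⁻]^3 = (2s)^2(0.210)^3
(2s)^2 = 5.54×10⁻³⁴ / (0.210)^3 = 5.98×10⁻³²
s = 1.22×10⁻¹⁶ mol/L

1.22×10⁻¹⁶ M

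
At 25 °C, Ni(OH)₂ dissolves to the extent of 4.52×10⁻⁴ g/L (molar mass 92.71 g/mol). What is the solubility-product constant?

Ksp = 4.64×10⁻¹⁶

Molar solubility s = (4.52×10⁻⁴ g/L) / (92.71 g/mol) = 4.8754×10⁻⁶ mol/L
Ni(OH)₂(s) ⇌ Ni²⁺(aq) + 2 OH⁻(aq)
Let s be the molar solubility. Then [Ni²⁺] = s and [OH⁻] = 2s.
Ksp = [Ni²⁺][OH⁻]^2 = s · (2s)^2 = 4s^3
Ksp = 4 × (4.8754×10⁻⁶)^3 = 4.64×10⁻¹⁶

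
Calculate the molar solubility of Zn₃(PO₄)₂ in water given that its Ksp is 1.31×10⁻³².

1.65×10⁻⁷ M

Zn₃(PO₄)₂(s) ⇌ 3 Zn²⁺(aq) + 2 PO₄³⁻(aq)
If s mol/L of Zn₃(PO₄)₂ dissolves, [Zn²⁺] = 3s and [PO₄³⁻] = 2s.
Ksp = [Zn²⁺]^3[PO₄³⁻]^2 = (3s)^3 · (2s)^2 = 108s^5
108s^5 = 1.31×10⁻³²  ⇒  s^5 = 1.21×10⁻³⁴
s = (1.21×10⁻³⁴)^(1/5) = 1.65×10⁻⁷ M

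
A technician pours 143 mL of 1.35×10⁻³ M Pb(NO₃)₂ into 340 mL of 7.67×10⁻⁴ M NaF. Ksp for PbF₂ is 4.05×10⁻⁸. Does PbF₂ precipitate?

No

Total volume after mixing = 143 + 340 = 483 mL.
[Pb²⁺] = (1.35×10⁻³)(143)/483 = 4.00×10⁻⁴ M
[F⁻] = (7.67×10⁻⁴)(340)/483 = 5.40×10⁻⁴ M
Q = [Pb²⁺][F⁻]^2 = 1.17×10⁻¹⁰
Q < Ksp (1.17×10⁻¹⁰ vs 4.05×10⁻⁸); the solution remains unsaturated and no precipitate forms.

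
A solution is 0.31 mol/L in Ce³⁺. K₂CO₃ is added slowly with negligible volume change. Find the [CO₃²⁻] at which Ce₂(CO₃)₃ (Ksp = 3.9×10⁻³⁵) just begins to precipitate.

Each salt precipitates once Q = Ksp for that salt.
Ce₂(CO₃)₃(s) ⇌ 2 Ce³⁺(aq) + 3 CO₃²⁻(aq)
Ksp = [Ce³⁺]^2[CO₃²⁻]^3 = [CO₃²⁻]^3(0.31)^2
[CO₃²⁻]^3 = 3.9×10⁻³⁵ / (0.31)^2 = 4.1×10⁻³⁴
[CO₃²⁻] = 7.4×10⁻¹² mol/L

7.4×10⁻¹² M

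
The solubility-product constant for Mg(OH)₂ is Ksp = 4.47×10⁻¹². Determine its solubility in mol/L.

1.04×10⁻⁴ M

Mg(OH)₂(s) ⇌ Mg²⁺(aq) + 2 OH⁻(aq)
For each mole of Mg(OH)₂ that dissolves per liter, [Mg²⁺] = s and [OH⁻] = 2s; let s denote this solubility.
Ksp = [Mg²⁺][OH⁻]^2 = s · (2s)^2 = 4s^3
4s^3 = 4.47×10⁻¹²  ⇒  s^3 = 1.12×10⁻¹²
s = (1.12×10⁻¹²)^(1/3) = 1.04×10⁻⁴ mol/L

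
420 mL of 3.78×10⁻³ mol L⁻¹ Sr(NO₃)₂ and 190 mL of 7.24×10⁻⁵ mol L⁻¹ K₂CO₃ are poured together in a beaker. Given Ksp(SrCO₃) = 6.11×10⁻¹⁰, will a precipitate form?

After mixing, V = 420 mL + 190 mL = 610 mL.
[Sr²⁺] = (3.78×10⁻³)(420)/610 = 2.60×10⁻³ mol L⁻¹
[CO₃²⁻] = (7.24×10⁻⁵)(190)/610 = 2.26×10⁻⁵ mol L⁻¹
Q = [Sr²⁺][CO₃²⁻] = 5.87×10⁻⁸
Because Q > Ksp (5.87×10⁻⁸ vs 6.11×10⁻¹⁰), a precipitate of SrCO₃ forms.

Yes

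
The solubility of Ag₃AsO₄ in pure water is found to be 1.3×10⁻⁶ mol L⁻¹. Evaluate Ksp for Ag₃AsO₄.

Ksp = 7.7×10⁻²³

Ag₃AsO₄(s) ⇌ 3 Ag⁺(aq) + AsO₄³⁻(aq)
With molar solubility s: [Ag⁺] = 3s, [AsO₄³⁻] = s.
Ksp = [Ag⁺]^3[AsO₄³⁻] = (3s)^3 · s = 27s^4
Ksp = 27 × (1.3×10⁻⁶)^4 = 7.7×10⁻²³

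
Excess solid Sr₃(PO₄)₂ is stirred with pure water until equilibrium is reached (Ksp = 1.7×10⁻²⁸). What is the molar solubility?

1.1×10⁻⁶ M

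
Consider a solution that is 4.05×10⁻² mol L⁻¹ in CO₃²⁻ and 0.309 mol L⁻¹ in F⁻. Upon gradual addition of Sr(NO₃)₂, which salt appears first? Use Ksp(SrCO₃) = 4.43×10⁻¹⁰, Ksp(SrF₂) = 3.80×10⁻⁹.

Precipitation begins when Q = Ksp.
For SrCO₃: [Sr²⁺] = (Ksp/[CO₃²⁻]) = 1.09×10⁻⁸ mol L⁻¹
For SrF₂: [Sr²⁺] = (Ksp/[F⁻]^2) = 3.98×10⁻⁸ mol L⁻¹
SrCO₃ requires the lower [Sr²⁺], so it precipitates first.

SrCO₃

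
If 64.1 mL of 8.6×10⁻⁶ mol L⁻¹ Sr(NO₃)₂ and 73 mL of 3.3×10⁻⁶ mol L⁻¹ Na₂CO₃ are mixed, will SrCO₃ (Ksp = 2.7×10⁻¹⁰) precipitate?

No

The combined volume is 137.1 mL.
[Sr²⁺] = (8.6×10⁻⁶)(64.1)/137.1 = 4.0×10⁻⁶ mol L⁻¹
[CO₃²⁻] = (3.3×10⁻⁶)(73)/137.1 = 1.8×10⁻⁶ mol L⁻¹
Q = [Sr²⁺][CO₃²⁻] = 7.1×10⁻¹²
Q < Ksp (7.1×10⁻¹² vs 2.7×10⁻¹⁰); the solution remains unsaturated and no precipitate forms.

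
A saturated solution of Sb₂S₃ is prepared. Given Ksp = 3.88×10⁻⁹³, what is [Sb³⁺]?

2.58×10⁻¹⁹ M

Sb₂S₃(s) ⇌ 2 Sb³⁺(aq) + 3 S²⁻(aq)
Call the molar solubility s, so that [Sb³⁺] = 2s and [S²⁻] = 3s.
Ksp = [Sb³⁺]^2[S²⁻]^3 = (2s)^2 · (3s)^3 = 108s^5 = 3.88×10⁻⁹³
s = 1.29×10⁻¹⁹ M
[Sb³⁺] = 2s = 2.58×10⁻¹⁹ M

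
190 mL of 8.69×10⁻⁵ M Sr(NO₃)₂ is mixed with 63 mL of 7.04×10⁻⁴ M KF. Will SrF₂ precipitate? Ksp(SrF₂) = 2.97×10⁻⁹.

Total volume after mixing = 190 + 63 = 253 mL.
[Sr²⁺] = (8.69×10⁻⁵)(190)/253 = 6.53×10⁻⁵ M
[F⁻] = (7.04×10⁻⁴)(63)/253 = 1.75×10⁻⁴ M
Q = [Sr²⁺][F⁻]^2 = 2.01×10⁻¹²
Since Q (2.01×10⁻¹²) is less than Ksp (2.97×10⁻⁹), no SrF₂ precipitates.

No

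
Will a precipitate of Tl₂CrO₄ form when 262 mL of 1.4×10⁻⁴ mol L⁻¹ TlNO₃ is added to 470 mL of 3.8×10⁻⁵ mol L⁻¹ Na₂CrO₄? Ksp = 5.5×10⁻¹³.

No

After mixing, V = 262 mL + 470 mL = 732 mL.
[Tl⁺] = (1.4×10⁻⁴)(262)/732 = 5.0×10⁻⁵ mol L⁻¹
[CrO₄²⁻] = (3.8×10⁻⁵)(470)/732 = 2.4×10⁻⁵ mol L⁻¹
Q = [Tl⁺]^2[CrO₄²⁻] = 6.1×10⁻¹⁴
Q < Ksp (6.1×10⁻¹⁴ vs 5.5×10⁻¹³); the solution remains unsaturated and no precipitate forms.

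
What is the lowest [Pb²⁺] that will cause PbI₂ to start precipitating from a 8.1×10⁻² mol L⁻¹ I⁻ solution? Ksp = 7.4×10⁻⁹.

Precipitation of each salt begins when its ion product equals Ksp.
PbI₂(s) ⇌ Pb²⁺(aq) + 2 I⁻(aq)
Ksp = [Pb²⁺][I⁻]^2 = [Pb²⁺](8.1×10⁻²)^2
[Pb²⁺] = 7.4×10⁻⁹ / (8.1×10⁻²)^2 = 1.1×10⁻⁶
[Pb²⁺] = 1.1×10⁻⁶ mol L⁻¹

1.1×10⁻⁶ M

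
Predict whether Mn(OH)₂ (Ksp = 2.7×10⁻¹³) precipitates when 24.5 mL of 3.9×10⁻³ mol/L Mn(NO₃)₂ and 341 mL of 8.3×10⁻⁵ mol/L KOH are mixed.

Yes

The combined volume is 365.5 mL.
[Mn²⁺] = (3.9×10⁻³)(24.5)/365.5 = 2.6×10⁻⁴ mol/L
[OH⁻] = (8.3×10⁻⁵)(341)/365.5 = 7.7×10⁻⁵ mol/L
Q = [Mn²⁺][OH⁻]^2 = 1.6×10⁻¹²
Q = 1.6×10⁻¹² > Ksp = 2.7×10⁻¹³, so the solution is supersaturated and Mn(OH)₂ precipitates.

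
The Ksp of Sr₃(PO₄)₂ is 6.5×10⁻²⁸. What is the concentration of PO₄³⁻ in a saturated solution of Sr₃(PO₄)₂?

Sr₃(PO₄)₂(s) ⇌ 3 Sr²⁺(aq) + 2 PO₄³⁻(aq)
Call the molar solubility s, so that [Sr²⁺] = 3s and [PO₄³⁻] = 2s.
Ksp = [Sr²⁺]^3[PO₄³⁻]^2 = (3s)^3 · (2s)^2 = 108s^5 = 6.5×10⁻²⁸
s = 1.4×10⁻⁶ mol/L
[PO₄³⁻] = 2s = 2.9×10⁻⁶ mol/L

2.9×10⁻⁶ M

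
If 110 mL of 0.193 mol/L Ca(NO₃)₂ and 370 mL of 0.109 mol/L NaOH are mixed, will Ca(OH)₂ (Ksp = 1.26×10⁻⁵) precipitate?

Yes

After mixing, V = 110 mL + 370 mL = 480 mL.
[Ca²⁺] = (0.193)(110)/480 = 4.42×10⁻² mol/L
[OH⁻] = (0.109)(370)/480 = 8.40×10⁻² mol/L
Q = [Ca²⁺][OH⁻]^2 = 3.12×10⁻⁴
Since Q (3.12×10⁻⁴) exceeds Ksp (1.26×10⁻⁵), Ca(OH)₂ will precipitate.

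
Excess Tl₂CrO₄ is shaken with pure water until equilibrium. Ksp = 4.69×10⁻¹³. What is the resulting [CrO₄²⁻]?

4.89×10⁻⁵ M

Tl₂CrO₄(s) ⇌ 2 Tl⁺(aq) + CrO₄²⁻(aq)
For each mole of Tl₂CrO₄ that dissolves per liter, [Tl⁺] = 2s and [CrO₄²⁻] = s; let s denote this solubility.
Ksp = [Tl⁺]^2[CrO₄²⁻] = (2s)^2 · s = 4s^3 = 4.69×10⁻¹³
s = 4.89×10⁻⁵ mol/L
[CrO₄²⁻] = s = 4.89×10⁻⁵ mol/L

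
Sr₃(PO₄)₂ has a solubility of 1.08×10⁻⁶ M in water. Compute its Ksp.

Sr₃(PO₄)₂(s) ⇌ 3 Sr²⁺(aq) + 2 PO₄³⁻(aq)
Let s be the molar solubility. Then [Sr²⁺] = 3s and [PO₄³⁻] = 2s.
Ksp = [Sr²⁺]^3[PO₄³⁻]^2 = (3s)^3 · (2s)^2 = 108s^5
Ksp = 108 × (1.08×10⁻⁶)^5 = 1.59×10⁻²⁸

Ksp = 1.59×10⁻²⁸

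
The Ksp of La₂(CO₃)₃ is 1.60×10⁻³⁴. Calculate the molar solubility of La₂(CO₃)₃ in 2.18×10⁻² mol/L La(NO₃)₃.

2.32×10⁻¹¹ M

La₂(CO₃)₃(s) ⇌ 2 La³⁺(aq) + 3 CO₃²⁻(aq)
Let s be the solubility of La₂(CO₃)₃ here. The common ion gives [La³⁺] ≈ 2.18×10⁻² mol/L, and [CO₃²⁻] = 3s.
Ksp = [La³⁺]^2[CO₃²⁻]^3 = (2.18×10⁻²)^2(3s)^3
(3s)^3 = 1.60×10⁻³⁴ / (2.18×10⁻²)^2 = 3.37×10⁻³¹
s = 2.32×10⁻¹¹ mol/L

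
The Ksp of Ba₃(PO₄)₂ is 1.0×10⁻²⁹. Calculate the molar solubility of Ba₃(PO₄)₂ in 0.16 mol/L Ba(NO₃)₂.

2.5×10⁻¹⁴ M

Ba₃(PO₄)₂(s) ⇌ 3 Ba²⁺(aq) + 2 PO₄³⁻(aq)
Let s be the solubility of Ba₃(PO₄)₂ here. The common ion gives [Ba²⁺] ≈ 0.16 mol/L, and [PO₄³⁻] = 2s.
Ksp = [Ba²⁺]^3[PO₄³⁻]^2 = (0.16)^3(2s)^2
(2s)^2 = 1.0×10⁻²⁹ / (0.16)^3 = 2.4×10⁻²⁷
s = 2.5×10⁻¹⁴ mol/L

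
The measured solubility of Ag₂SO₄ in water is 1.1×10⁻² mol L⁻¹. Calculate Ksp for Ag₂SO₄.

Ksp = 5.3×10⁻⁶

Ag₂SO₄(s) ⇌ 2 Ag⁺(aq) + SO₄²⁻(aq)
For each mole of Ag₂SO₄ that dissolves per liter, [Ag⁺] = 2s and [SO₄²⁻] = s; let s denote this solubility.
Ksp = [Ag⁺]^2[SO₄²⁻] = (2s)^2 · s = 4s^3
Ksp = 4 × (1.1×10⁻²)^3 = 5.3×10⁻⁶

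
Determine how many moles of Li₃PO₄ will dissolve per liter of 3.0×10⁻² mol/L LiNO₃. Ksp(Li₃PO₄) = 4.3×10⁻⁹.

1.6×10⁻⁴ M

Li₃PO₄(s) ⇌ 3 Li⁺(aq) + PO₄³⁻(aq)
Let s be the solubility of Li₃PO₄ here. The common ion gives [Li⁺] ≈ 3.0×10⁻² mol/L, and [PO₄³⁻] = s.
Ksp = [Li⁺]^3[PO₄³⁻] = (3.0×10⁻²)^3s
s = 4.3×10⁻⁹ / (3.0×10⁻²)^3 = 1.6×10⁻⁴
s = 1.6×10⁻⁴ mol/L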